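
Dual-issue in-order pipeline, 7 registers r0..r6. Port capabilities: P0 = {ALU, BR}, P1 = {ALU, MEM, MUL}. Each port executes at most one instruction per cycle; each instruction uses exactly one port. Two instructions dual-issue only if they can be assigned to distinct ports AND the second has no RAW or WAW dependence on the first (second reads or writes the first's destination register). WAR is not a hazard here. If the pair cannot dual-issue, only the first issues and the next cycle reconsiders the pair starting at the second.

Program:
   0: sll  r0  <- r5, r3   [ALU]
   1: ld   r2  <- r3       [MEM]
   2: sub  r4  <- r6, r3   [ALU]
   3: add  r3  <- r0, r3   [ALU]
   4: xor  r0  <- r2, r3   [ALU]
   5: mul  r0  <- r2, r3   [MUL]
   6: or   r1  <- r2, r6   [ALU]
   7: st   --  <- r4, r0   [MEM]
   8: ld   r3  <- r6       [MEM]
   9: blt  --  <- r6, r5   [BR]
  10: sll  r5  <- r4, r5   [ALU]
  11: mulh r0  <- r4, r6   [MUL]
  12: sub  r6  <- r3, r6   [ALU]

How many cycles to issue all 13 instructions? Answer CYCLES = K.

CYCLES = 8

[0] i0,i1  sll;ld  -- 2-wide
[1] i2,i3  sub;add  -- 2-wide
[2] i4  xor  -- WAW r0
[3] i5,i6  mul;or  -- 2-wide
[4] i7  st  -- no-port MEM/MEM
[5] i8,i9  ld;blt  -- 2-wide
[6] i10,i11  sll;mulh  -- 2-wide
[7] i12  sub  -- tail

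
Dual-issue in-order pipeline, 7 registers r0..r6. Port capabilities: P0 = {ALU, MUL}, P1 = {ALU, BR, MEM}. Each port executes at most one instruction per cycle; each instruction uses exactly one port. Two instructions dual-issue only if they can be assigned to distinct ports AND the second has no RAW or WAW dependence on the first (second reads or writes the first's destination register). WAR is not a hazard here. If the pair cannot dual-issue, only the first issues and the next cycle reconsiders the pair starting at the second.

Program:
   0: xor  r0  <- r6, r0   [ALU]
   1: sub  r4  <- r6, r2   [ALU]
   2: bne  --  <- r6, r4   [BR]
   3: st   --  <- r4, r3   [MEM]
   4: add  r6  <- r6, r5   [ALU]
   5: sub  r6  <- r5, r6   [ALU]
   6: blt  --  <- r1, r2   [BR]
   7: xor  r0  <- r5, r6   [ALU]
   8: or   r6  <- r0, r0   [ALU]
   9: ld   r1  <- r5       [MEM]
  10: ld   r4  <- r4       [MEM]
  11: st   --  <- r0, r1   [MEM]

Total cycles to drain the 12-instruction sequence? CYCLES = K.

CYCLES = 8

#0 head=0: xor+sub i0+i1 2-wide
#1 head=2: bne i2 no-port BR/MEM
#2 head=3: st+add i3+i4 2-wide
#3 head=5: sub+blt i5+i6 2-wide
#4 head=7: xor i7 RAW r0
#5 head=8: or+ld i8+i9 2-wide
#6 head=10: ld i10 no-port MEM/MEM
#7 head=11: st i11 tail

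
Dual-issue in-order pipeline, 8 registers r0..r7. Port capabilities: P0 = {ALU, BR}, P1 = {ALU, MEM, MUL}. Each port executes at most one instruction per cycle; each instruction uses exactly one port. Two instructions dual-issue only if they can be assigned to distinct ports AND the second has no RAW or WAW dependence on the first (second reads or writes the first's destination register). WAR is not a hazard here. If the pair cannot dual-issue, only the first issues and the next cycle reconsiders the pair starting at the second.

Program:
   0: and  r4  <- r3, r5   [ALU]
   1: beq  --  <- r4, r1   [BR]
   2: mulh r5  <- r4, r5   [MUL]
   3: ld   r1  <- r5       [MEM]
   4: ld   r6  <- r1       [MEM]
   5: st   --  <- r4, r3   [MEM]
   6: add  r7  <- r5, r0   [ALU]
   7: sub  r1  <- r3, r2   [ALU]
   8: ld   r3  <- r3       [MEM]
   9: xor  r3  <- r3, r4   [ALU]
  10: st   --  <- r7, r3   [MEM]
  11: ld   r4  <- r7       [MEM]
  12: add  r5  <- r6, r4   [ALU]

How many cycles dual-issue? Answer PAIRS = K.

PAIRS = 3

c0: i0 and.ALU  RAW r4
c1: i1,i2 beq.BR+mulh.MUL  pair
c2: i3 ld.MEM  no-port MEM/MEM
c3: i4 ld.MEM  no-port MEM/MEM
c4: i5,i6 st.MEM+add.ALU  pair
c5: i7,i8 sub.ALU+ld.MEM  pair
c6: i9 xor.ALU  RAW r3
c7: i10 st.MEM  no-port MEM/MEM
c8: i11 ld.MEM  RAW r4
c9: i12 add.ALU  tail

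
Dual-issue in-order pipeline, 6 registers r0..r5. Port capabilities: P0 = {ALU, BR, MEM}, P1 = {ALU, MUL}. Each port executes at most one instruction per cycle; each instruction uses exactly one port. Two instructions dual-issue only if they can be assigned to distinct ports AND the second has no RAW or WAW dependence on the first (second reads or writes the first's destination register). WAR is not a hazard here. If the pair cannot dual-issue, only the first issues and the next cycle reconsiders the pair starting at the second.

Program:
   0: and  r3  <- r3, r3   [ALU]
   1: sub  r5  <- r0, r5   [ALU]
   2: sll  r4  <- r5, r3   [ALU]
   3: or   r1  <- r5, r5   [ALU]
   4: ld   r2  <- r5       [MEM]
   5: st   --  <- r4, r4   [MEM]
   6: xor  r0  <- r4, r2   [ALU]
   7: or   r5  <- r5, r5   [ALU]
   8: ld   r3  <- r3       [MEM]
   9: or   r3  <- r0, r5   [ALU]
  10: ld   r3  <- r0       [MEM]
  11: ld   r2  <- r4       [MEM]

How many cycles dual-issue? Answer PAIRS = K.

#0 head=0: and.ALU/sub.ALU i0&i1 dual
#1 head=2: sll.ALU/or.ALU i2&i3 dual
#2 head=4: ld.MEM i4 no-port MEM/MEM
#3 head=5: st.MEM/xor.ALU i5&i6 dual
#4 head=7: or.ALU/ld.MEM i7&i8 dual
#5 head=9: or.ALU i9 WAW r3
#6 head=10: ld.MEM i10 no-port MEM/MEM
#7 head=11: ld.MEM i11 tail

PAIRS = 4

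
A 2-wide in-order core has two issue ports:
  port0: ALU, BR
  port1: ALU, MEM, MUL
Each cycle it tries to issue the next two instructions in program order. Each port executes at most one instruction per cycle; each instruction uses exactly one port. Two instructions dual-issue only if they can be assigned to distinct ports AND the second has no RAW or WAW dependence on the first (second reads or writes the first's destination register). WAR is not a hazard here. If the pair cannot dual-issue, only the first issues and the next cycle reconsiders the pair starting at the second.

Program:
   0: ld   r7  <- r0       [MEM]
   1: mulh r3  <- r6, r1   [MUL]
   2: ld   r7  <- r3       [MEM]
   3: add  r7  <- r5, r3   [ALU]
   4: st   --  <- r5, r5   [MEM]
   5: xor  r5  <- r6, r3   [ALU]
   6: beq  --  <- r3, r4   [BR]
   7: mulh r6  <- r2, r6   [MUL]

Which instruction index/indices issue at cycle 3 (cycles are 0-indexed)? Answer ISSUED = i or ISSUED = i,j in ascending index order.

c0: i0 ld  no-port MEM/MUL
c1: i1 mulh  no-port MUL/MEM
c2: i2 ld  WAW r7
c3: i3&i4 add st  pair
c4: i5&i6 xor beq  pair
c5: i7 mulh  tail

ISSUED = 3,4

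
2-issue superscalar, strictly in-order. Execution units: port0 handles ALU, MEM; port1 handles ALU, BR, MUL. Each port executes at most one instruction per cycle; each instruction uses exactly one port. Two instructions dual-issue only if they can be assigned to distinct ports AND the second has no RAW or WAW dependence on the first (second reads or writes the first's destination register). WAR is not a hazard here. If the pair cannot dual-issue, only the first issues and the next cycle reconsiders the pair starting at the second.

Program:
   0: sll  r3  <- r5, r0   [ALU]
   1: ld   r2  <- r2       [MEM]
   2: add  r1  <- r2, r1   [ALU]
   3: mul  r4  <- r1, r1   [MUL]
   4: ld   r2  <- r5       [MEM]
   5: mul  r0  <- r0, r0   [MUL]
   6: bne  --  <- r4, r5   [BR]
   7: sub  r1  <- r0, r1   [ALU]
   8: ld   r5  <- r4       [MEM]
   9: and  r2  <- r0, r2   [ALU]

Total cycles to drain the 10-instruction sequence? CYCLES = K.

#0 head=0: sll.ALU;ld.MEM i0/i1 dual
#1 head=2: add.ALU i2 RAW r1
#2 head=3: mul.MUL;ld.MEM i3/i4 dual
#3 head=5: mul.MUL i5 no-port MUL/BR
#4 head=6: bne.BR;sub.ALU i6/i7 dual
#5 head=8: ld.MEM;and.ALU i8/i9 dual

CYCLES = 6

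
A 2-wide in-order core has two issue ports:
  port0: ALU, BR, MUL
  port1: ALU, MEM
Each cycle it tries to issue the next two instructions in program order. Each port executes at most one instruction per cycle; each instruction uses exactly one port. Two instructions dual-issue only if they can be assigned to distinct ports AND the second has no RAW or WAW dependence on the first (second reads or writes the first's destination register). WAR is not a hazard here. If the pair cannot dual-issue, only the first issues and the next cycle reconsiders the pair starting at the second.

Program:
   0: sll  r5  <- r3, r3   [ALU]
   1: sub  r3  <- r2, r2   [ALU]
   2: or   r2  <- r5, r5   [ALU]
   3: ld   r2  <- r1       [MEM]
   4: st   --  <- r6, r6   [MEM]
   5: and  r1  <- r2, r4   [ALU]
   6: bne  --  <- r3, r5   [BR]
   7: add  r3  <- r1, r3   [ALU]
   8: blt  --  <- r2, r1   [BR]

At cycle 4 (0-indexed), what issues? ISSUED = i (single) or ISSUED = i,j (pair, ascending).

#0 head=0: sll;sub i0,i1 dual
#1 head=2: or i2 WAW r2
#2 head=3: ld i3 no-port MEM/MEM
#3 head=4: st;and i4,i5 dual
#4 head=6: bne;add i6,i7 dual
#5 head=8: blt i8 tail

ISSUED = 6,7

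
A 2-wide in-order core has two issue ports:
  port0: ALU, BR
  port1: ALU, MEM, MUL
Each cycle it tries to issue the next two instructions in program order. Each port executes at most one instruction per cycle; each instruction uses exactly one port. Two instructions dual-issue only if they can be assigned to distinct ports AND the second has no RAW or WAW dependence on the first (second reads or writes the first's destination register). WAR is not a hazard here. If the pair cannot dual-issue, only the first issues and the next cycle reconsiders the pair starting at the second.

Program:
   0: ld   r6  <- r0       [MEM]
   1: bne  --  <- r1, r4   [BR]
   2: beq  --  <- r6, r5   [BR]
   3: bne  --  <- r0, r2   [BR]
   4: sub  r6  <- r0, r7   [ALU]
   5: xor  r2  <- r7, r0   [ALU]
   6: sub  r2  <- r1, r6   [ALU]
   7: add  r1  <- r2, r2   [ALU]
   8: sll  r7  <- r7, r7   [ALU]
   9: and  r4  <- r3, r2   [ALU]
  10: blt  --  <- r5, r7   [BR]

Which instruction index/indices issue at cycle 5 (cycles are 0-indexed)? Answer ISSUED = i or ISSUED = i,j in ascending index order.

#0 head=0: ld.MEM/bne.BR i0,i1 pair
#1 head=2: beq.BR i2 no-port BR/BR
#2 head=3: bne.BR/sub.ALU i3,i4 pair
#3 head=5: xor.ALU i5 WAW r2
#4 head=6: sub.ALU i6 RAW r2
#5 head=7: add.ALU/sll.ALU i7,i8 pair
#6 head=9: and.ALU/blt.BR i9,i10 pair

ISSUED = 7,8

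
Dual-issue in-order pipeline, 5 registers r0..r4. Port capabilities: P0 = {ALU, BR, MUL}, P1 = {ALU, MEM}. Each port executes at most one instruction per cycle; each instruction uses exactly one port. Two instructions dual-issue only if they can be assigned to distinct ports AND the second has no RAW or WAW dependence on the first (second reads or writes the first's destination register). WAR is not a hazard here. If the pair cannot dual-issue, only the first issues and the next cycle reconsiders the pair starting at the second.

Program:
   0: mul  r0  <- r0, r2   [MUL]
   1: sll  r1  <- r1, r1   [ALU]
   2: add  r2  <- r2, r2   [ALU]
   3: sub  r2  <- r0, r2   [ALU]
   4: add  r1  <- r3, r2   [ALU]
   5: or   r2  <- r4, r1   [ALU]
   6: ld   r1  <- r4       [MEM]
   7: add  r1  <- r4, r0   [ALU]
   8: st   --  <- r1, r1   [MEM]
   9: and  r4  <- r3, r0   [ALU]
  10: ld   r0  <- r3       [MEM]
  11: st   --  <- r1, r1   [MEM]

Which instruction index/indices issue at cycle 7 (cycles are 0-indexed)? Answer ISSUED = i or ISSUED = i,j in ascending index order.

ISSUED = 10

#0 head=0: mul+sll i0/i1 pair
#1 head=2: add i2 RAW+WAW r2
#2 head=3: sub i3 RAW r2
#3 head=4: add i4 RAW r1
#4 head=5: or+ld i5/i6 pair
#5 head=7: add i7 RAW r1
#6 head=8: st+and i8/i9 pair
#7 head=10: ld i10 no-port MEM/MEM
#8 head=11: st i11 tail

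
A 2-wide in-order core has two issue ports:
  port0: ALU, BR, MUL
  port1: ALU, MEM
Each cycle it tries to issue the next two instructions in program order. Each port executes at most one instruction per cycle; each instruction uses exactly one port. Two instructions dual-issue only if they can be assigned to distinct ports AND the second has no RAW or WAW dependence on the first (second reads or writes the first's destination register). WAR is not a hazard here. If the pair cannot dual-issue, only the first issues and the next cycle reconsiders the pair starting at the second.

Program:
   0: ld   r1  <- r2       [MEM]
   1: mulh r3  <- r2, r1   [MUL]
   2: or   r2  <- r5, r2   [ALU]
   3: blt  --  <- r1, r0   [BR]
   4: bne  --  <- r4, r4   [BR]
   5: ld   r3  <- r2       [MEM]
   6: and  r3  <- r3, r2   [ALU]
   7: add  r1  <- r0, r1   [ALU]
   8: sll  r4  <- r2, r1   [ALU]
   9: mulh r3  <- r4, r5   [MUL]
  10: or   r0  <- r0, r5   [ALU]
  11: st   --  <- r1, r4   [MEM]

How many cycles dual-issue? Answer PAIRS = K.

t=0 i0:ld ; RAW r1
t=1 i1,i2:mulh/or ; pair
t=2 i3:blt ; no-port BR/BR
t=3 i4,i5:bne/ld ; pair
t=4 i6,i7:and/add ; pair
t=5 i8:sll ; RAW r4
t=6 i9,i10:mulh/or ; pair
t=7 i11:st ; tail

PAIRS = 4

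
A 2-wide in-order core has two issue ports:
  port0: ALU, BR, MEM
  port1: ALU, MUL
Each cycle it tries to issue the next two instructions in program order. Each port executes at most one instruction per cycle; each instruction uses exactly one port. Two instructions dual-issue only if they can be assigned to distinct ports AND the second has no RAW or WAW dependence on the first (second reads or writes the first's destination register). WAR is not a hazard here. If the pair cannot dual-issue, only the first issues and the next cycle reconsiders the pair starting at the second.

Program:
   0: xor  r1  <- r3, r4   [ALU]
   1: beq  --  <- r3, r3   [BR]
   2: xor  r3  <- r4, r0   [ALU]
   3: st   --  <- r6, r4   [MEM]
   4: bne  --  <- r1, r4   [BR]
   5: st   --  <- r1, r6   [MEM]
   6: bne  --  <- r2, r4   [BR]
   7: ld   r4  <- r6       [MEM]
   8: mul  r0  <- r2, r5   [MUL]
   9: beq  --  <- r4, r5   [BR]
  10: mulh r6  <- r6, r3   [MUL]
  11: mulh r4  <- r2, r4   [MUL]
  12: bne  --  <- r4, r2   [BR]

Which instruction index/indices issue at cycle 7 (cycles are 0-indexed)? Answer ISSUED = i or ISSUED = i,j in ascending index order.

ISSUED = 11

[0] i0/i1  xor/beq  -- dual
[1] i2/i3  xor/st  -- dual
[2] i4  bne  -- no-port BR/MEM
[3] i5  st  -- no-port MEM/BR
[4] i6  bne  -- no-port BR/MEM
[5] i7/i8  ld/mul  -- dual
[6] i9/i10  beq/mulh  -- dual
[7] i11  mulh  -- RAW r4
[8] i12  bne  -- tail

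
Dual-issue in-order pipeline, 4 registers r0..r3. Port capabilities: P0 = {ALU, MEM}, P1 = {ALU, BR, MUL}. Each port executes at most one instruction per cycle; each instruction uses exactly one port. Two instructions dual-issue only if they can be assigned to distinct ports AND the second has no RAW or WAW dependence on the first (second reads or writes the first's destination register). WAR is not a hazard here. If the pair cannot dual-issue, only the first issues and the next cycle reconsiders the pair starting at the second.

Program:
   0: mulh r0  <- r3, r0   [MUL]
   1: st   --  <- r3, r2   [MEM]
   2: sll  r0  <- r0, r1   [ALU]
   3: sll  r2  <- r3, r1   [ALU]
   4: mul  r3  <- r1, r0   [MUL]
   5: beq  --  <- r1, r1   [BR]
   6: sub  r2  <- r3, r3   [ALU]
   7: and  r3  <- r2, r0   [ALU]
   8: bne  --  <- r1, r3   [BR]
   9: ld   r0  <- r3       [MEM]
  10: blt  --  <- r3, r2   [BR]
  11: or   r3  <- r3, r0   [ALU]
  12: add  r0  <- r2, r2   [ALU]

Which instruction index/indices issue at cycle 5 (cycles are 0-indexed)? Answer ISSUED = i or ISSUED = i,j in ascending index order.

c0: i0+i1 mulh;st  2-wide
c1: i2+i3 sll;sll  2-wide
c2: i4 mul  no-port MUL/BR
c3: i5+i6 beq;sub  2-wide
c4: i7 and  RAW r3
c5: i8+i9 bne;ld  2-wide
c6: i10+i11 blt;or  2-wide
c7: i12 add  tail

ISSUED = 8,9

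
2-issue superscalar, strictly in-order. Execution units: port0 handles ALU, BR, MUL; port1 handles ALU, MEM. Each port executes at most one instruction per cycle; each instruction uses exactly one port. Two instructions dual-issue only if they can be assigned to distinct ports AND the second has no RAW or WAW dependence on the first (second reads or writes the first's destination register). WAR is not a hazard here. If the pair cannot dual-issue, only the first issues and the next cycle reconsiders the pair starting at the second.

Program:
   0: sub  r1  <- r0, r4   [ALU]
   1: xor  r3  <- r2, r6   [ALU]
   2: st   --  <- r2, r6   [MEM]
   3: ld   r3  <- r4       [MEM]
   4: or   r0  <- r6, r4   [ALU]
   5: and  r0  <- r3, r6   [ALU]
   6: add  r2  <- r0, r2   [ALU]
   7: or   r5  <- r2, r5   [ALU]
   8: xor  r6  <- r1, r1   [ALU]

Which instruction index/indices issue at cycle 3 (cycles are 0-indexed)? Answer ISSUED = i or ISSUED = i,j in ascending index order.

ISSUED = 5

t=0 i0/i1:sub.ALU+xor.ALU ; pair
t=1 i2:st.MEM ; no-port MEM/MEM
t=2 i3/i4:ld.MEM+or.ALU ; pair
t=3 i5:and.ALU ; RAW r0
t=4 i6:add.ALU ; RAW r2
t=5 i7/i8:or.ALU+xor.ALU ; pair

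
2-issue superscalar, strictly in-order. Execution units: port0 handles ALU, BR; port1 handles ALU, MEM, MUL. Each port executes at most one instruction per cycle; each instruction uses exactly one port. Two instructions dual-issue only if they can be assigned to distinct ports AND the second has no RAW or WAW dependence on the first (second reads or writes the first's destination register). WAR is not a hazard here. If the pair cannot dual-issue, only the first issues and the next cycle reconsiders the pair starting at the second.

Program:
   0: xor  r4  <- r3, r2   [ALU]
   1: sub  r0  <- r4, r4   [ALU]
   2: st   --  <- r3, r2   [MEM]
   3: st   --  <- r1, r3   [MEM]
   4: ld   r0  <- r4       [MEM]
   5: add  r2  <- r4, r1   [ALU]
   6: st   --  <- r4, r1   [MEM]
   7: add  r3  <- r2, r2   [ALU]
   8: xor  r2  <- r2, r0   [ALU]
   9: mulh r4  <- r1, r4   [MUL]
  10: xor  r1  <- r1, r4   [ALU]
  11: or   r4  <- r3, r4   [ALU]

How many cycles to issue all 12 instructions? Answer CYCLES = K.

#0 head=0: xor.ALU i0 RAW r4
#1 head=1: sub.ALU+st.MEM i1,i2 2-wide
#2 head=3: st.MEM i3 no-port MEM/MEM
#3 head=4: ld.MEM+add.ALU i4,i5 2-wide
#4 head=6: st.MEM+add.ALU i6,i7 2-wide
#5 head=8: xor.ALU+mulh.MUL i8,i9 2-wide
#6 head=10: xor.ALU+or.ALU i10,i11 2-wide

CYCLES = 7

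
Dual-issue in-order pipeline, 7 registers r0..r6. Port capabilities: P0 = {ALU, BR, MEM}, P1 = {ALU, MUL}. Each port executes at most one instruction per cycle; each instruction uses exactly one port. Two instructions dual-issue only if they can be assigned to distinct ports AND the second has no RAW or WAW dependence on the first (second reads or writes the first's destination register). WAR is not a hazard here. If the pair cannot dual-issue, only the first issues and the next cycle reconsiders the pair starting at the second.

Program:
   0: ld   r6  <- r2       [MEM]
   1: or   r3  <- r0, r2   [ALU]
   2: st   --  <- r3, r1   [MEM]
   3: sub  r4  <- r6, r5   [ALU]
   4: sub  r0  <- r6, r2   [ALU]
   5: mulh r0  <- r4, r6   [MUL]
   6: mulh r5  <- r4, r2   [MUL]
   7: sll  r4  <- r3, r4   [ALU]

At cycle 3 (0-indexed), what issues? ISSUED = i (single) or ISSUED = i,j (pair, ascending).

ISSUED = 5

c0: i0/i1 ld;or  dual
c1: i2/i3 st;sub  dual
c2: i4 sub  WAW r0
c3: i5 mulh  no-port MUL/MUL
c4: i6/i7 mulh;sll  dual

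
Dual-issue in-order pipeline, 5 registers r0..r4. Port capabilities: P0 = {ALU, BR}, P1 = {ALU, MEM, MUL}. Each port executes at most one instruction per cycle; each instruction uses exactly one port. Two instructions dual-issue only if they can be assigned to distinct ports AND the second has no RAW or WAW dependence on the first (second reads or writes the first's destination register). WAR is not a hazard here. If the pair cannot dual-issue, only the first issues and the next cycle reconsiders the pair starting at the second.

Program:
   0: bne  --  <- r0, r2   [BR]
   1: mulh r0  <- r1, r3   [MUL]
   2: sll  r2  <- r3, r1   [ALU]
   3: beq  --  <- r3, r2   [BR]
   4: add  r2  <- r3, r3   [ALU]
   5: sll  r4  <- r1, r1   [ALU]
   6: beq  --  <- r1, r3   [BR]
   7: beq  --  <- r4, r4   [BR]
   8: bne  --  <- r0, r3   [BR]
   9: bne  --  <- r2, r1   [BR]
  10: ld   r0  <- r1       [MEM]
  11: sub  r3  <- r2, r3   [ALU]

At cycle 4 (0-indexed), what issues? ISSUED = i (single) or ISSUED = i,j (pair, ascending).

ISSUED = 7

t=0 i0&i1:bne.BR/mulh.MUL ; pair
t=1 i2:sll.ALU ; RAW r2
t=2 i3&i4:beq.BR/add.ALU ; pair
t=3 i5&i6:sll.ALU/beq.BR ; pair
t=4 i7:beq.BR ; no-port BR/BR
t=5 i8:bne.BR ; no-port BR/BR
t=6 i9&i10:bne.BR/ld.MEM ; pair
t=7 i11:sub.ALU ; tail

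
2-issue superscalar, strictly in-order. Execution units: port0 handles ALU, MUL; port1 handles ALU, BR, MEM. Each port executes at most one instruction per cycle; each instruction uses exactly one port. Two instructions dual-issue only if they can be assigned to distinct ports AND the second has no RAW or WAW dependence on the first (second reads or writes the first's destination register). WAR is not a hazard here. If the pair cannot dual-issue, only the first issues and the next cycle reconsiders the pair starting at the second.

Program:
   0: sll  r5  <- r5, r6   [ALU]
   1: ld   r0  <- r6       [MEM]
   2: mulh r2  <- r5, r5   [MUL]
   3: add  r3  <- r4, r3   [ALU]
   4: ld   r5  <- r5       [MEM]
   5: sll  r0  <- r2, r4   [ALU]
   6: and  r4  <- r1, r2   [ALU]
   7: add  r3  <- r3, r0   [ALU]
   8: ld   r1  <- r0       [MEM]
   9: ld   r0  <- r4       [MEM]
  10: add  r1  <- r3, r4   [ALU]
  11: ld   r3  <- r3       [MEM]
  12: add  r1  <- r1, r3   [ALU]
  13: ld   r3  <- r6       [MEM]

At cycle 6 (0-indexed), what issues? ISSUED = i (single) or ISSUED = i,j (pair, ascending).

c0: i0&i1 sll;ld  2-wide
c1: i2&i3 mulh;add  2-wide
c2: i4&i5 ld;sll  2-wide
c3: i6&i7 and;add  2-wide
c4: i8 ld  no-port MEM/MEM
c5: i9&i10 ld;add  2-wide
c6: i11 ld  RAW r3
c7: i12&i13 add;ld  2-wide

ISSUED = 11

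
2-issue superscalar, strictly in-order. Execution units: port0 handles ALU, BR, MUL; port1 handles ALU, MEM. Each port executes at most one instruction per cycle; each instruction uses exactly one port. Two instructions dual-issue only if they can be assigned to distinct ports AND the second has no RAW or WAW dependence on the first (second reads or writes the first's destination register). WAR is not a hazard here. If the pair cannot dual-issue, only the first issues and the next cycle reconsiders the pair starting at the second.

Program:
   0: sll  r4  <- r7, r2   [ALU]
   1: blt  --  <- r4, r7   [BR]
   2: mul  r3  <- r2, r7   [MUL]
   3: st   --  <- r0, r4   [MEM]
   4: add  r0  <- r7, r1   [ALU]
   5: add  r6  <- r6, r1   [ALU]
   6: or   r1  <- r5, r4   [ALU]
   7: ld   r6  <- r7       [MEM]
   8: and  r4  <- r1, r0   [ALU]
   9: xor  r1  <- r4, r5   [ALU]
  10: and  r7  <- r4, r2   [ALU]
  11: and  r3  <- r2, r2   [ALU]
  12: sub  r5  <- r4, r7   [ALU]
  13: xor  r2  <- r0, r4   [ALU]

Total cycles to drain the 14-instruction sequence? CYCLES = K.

CYCLES = 9

#0 head=0: sll.ALU i0 RAW r4
#1 head=1: blt.BR i1 no-port BR/MUL
#2 head=2: mul.MUL+st.MEM i2/i3 dual
#3 head=4: add.ALU+add.ALU i4/i5 dual
#4 head=6: or.ALU+ld.MEM i6/i7 dual
#5 head=8: and.ALU i8 RAW r4
#6 head=9: xor.ALU+and.ALU i9/i10 dual
#7 head=11: and.ALU+sub.ALU i11/i12 dual
#8 head=13: xor.ALU i13 tail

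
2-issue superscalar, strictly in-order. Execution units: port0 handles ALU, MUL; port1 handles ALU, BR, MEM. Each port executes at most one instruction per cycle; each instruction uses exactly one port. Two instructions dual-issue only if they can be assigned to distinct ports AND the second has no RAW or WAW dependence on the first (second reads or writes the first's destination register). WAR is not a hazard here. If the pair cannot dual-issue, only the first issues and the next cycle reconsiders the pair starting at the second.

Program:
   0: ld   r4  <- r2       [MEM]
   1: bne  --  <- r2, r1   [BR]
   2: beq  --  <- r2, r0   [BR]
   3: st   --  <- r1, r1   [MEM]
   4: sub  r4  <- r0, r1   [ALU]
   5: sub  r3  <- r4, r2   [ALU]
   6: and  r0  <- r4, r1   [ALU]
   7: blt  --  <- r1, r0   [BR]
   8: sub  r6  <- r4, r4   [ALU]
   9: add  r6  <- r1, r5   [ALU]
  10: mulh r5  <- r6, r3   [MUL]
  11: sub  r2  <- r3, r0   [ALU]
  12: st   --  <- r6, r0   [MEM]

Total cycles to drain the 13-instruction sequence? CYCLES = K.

#0 head=0: ld.MEM i0 no-port MEM/BR
#1 head=1: bne.BR i1 no-port BR/BR
#2 head=2: beq.BR i2 no-port BR/MEM
#3 head=3: st.MEM/sub.ALU i3,i4 dual
#4 head=5: sub.ALU/and.ALU i5,i6 dual
#5 head=7: blt.BR/sub.ALU i7,i8 dual
#6 head=9: add.ALU i9 RAW r6
#7 head=10: mulh.MUL/sub.ALU i10,i11 dual
#8 head=12: st.MEM i12 tail

CYCLES = 9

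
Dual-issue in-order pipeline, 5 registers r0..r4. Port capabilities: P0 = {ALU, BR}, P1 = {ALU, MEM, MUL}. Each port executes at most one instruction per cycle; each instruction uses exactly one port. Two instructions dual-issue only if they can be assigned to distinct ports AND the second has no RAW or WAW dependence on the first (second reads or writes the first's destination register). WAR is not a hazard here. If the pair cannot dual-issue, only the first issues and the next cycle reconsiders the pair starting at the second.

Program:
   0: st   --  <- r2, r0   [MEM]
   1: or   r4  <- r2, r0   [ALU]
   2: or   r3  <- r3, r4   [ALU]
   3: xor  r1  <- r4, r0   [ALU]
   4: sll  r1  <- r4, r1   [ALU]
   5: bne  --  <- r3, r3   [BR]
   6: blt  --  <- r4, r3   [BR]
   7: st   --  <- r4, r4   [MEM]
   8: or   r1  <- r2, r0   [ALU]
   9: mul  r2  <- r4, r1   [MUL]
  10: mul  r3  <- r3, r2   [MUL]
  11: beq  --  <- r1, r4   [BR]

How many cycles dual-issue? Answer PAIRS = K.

PAIRS = 5

[0] i0+i1  st.MEM or.ALU  -- 2-wide
[1] i2+i3  or.ALU xor.ALU  -- 2-wide
[2] i4+i5  sll.ALU bne.BR  -- 2-wide
[3] i6+i7  blt.BR st.MEM  -- 2-wide
[4] i8  or.ALU  -- RAW r1
[5] i9  mul.MUL  -- no-port MUL/MUL
[6] i10+i11  mul.MUL beq.BR  -- 2-wide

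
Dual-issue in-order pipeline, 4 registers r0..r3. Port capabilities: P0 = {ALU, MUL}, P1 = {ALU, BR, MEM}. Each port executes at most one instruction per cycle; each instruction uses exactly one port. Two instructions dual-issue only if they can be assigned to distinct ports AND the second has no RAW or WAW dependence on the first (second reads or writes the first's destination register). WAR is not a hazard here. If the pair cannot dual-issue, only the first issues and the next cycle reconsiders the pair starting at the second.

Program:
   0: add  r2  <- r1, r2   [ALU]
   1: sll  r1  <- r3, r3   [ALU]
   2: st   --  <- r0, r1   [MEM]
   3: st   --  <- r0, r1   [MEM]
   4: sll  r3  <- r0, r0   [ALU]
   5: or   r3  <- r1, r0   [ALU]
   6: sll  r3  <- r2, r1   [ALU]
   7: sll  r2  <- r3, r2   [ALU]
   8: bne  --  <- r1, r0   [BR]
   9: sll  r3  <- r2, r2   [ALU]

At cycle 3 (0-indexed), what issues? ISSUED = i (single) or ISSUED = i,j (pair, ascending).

ISSUED = 5

t=0 i0,i1:add.ALU/sll.ALU ; 2-wide
t=1 i2:st.MEM ; no-port MEM/MEM
t=2 i3,i4:st.MEM/sll.ALU ; 2-wide
t=3 i5:or.ALU ; WAW r3
t=4 i6:sll.ALU ; RAW r3
t=5 i7,i8:sll.ALU/bne.BR ; 2-wide
t=6 i9:sll.ALU ; tail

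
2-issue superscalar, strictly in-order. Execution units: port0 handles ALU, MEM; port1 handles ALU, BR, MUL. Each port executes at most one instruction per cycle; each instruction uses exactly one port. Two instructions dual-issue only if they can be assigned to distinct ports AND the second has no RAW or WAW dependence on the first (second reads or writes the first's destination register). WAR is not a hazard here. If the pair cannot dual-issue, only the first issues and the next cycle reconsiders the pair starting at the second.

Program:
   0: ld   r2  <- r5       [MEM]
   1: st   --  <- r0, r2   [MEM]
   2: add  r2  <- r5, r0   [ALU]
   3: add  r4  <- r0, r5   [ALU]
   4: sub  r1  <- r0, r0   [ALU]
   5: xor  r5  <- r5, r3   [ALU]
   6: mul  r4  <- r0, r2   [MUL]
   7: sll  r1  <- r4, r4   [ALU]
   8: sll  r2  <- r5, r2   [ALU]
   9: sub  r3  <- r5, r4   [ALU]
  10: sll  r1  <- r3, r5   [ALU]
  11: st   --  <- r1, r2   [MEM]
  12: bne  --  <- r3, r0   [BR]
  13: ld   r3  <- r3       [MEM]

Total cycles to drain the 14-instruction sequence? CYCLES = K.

0. ld.MEM @i0  | no-port MEM/MEM
1. st.MEM/add.ALU @i1&i2  | 2-wide
2. add.ALU/sub.ALU @i3&i4  | 2-wide
3. xor.ALU/mul.MUL @i5&i6  | 2-wide
4. sll.ALU/sll.ALU @i7&i8  | 2-wide
5. sub.ALU @i9  | RAW r3
6. sll.ALU @i10  | RAW r1
7. st.MEM/bne.BR @i11&i12  | 2-wide
8. ld.MEM @i13  | tail

CYCLES = 9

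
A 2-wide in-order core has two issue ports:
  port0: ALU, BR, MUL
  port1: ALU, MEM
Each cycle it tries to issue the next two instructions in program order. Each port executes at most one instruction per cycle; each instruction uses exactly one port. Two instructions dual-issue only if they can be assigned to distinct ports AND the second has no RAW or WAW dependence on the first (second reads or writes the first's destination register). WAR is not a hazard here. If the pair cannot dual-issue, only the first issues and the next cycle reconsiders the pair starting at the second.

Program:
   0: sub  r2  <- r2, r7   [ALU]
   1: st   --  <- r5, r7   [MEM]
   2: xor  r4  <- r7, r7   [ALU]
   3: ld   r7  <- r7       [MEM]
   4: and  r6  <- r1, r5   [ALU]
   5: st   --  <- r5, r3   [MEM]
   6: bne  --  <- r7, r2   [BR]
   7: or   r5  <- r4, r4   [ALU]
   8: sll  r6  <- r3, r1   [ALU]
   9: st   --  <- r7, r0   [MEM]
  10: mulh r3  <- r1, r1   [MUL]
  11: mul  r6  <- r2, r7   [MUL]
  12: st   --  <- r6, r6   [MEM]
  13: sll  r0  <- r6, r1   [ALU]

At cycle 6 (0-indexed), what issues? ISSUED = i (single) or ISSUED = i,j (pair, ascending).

  cy0 -> i0+i1 (sub.ALU+st.MEM) 2-wide
  cy1 -> i2+i3 (xor.ALU+ld.MEM) 2-wide
  cy2 -> i4+i5 (and.ALU+st.MEM) 2-wide
  cy3 -> i6+i7 (bne.BR+or.ALU) 2-wide
  cy4 -> i8+i9 (sll.ALU+st.MEM) 2-wide
  cy5 -> i10 (mulh.MUL) no-port MUL/MUL
  cy6 -> i11 (mul.MUL) RAW r6
  cy7 -> i12+i13 (st.MEM+sll.ALU) 2-wide

ISSUED = 11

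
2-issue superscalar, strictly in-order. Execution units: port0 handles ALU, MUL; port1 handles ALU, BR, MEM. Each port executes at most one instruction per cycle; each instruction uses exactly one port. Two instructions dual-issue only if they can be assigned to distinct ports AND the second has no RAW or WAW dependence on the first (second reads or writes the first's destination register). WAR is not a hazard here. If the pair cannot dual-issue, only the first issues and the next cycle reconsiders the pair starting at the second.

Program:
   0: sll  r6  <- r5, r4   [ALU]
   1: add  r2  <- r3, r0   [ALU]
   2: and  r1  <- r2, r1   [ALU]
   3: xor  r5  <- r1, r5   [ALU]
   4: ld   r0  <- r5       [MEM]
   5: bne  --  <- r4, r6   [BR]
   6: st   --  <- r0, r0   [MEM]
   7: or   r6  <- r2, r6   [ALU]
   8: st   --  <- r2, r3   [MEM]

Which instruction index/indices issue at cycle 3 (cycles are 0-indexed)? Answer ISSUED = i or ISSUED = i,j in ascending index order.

ISSUED = 4

#0 head=0: sll/add i0/i1 pair
#1 head=2: and i2 RAW r1
#2 head=3: xor i3 RAW r5
#3 head=4: ld i4 no-port MEM/BR
#4 head=5: bne i5 no-port BR/MEM
#5 head=6: st/or i6/i7 pair
#6 head=8: st i8 tail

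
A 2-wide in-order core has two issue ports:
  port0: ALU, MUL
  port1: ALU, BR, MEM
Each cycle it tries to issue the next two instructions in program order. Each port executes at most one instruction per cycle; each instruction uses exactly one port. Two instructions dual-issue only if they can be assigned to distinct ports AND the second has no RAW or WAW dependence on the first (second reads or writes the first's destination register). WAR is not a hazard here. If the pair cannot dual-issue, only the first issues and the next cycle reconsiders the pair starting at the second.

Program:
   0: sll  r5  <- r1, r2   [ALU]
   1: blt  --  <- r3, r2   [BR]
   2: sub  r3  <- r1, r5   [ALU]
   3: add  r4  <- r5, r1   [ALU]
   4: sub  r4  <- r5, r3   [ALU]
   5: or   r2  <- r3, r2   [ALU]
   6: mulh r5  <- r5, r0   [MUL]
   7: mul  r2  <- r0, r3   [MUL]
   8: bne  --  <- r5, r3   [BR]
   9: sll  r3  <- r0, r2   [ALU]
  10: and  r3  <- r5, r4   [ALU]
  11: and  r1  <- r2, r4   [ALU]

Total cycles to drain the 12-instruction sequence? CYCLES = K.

t=0 i0/i1:sll+blt ; 2-wide
t=1 i2/i3:sub+add ; 2-wide
t=2 i4/i5:sub+or ; 2-wide
t=3 i6:mulh ; no-port MUL/MUL
t=4 i7/i8:mul+bne ; 2-wide
t=5 i9:sll ; WAW r3
t=6 i10/i11:and+and ; 2-wide

CYCLES = 7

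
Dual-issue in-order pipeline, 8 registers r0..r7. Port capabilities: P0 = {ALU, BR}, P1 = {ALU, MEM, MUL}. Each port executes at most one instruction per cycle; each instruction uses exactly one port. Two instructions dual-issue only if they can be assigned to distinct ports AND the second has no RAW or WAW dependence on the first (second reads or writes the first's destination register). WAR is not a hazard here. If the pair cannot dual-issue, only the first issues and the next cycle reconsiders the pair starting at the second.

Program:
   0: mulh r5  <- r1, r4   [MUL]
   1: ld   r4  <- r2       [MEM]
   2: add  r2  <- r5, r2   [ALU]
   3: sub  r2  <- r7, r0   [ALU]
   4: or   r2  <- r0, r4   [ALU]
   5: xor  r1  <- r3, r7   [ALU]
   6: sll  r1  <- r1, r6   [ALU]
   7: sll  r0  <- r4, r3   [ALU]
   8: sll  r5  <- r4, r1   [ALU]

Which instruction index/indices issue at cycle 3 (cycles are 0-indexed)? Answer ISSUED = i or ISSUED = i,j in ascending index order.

ISSUED = 4,5

t=0 i0:mulh.MUL ; no-port MUL/MEM
t=1 i1+i2:ld.MEM/add.ALU ; pair
t=2 i3:sub.ALU ; WAW r2
t=3 i4+i5:or.ALU/xor.ALU ; pair
t=4 i6+i7:sll.ALU/sll.ALU ; pair
t=5 i8:sll.ALU ; tail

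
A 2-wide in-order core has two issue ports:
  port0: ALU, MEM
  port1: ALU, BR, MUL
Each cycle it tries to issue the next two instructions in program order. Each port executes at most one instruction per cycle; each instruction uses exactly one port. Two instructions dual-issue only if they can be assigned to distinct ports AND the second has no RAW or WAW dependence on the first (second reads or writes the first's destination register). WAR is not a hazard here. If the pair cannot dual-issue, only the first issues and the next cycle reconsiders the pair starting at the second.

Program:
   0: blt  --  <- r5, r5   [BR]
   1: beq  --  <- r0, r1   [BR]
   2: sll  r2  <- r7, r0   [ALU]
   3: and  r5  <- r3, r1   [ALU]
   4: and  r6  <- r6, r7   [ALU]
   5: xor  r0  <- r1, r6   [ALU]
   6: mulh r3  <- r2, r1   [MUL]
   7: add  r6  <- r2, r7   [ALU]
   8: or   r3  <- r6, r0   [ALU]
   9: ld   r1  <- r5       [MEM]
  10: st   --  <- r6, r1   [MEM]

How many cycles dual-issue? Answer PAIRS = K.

0. blt.BR @i0  | no-port BR/BR
1. beq.BR/sll.ALU @i1,i2  | dual
2. and.ALU/and.ALU @i3,i4  | dual
3. xor.ALU/mulh.MUL @i5,i6  | dual
4. add.ALU @i7  | RAW r6
5. or.ALU/ld.MEM @i8,i9  | dual
6. st.MEM @i10  | tail

PAIRS = 4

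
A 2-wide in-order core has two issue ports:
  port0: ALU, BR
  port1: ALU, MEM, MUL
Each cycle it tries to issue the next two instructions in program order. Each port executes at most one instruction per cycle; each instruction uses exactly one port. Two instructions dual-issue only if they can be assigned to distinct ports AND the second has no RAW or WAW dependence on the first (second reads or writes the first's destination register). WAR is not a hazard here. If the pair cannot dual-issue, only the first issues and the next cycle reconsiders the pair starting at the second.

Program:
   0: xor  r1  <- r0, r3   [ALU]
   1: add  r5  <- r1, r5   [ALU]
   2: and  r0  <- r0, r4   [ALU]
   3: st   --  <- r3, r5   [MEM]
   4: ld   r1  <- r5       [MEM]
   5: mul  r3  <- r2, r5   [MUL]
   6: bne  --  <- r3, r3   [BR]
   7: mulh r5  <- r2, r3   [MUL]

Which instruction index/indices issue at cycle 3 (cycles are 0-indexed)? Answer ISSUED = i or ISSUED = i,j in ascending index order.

ISSUED = 4

t=0 i0:xor ; RAW r1
t=1 i1&i2:add;and ; dual
t=2 i3:st ; no-port MEM/MEM
t=3 i4:ld ; no-port MEM/MUL
t=4 i5:mul ; RAW r3
t=5 i6&i7:bne;mulh ; dual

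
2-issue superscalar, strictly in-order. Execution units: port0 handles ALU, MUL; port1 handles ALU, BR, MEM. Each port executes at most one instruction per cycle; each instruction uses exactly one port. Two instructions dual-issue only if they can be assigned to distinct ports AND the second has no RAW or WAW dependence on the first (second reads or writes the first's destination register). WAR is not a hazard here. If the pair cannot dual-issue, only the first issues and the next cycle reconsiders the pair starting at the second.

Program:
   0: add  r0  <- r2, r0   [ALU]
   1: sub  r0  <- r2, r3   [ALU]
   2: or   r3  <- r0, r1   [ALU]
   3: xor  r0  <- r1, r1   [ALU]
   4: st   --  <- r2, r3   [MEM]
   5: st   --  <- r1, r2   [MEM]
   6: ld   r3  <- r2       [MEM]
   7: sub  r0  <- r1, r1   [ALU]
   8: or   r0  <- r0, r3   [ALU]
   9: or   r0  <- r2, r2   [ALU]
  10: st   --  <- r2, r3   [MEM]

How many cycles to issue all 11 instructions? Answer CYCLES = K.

CYCLES = 8

#0 head=0: add.ALU i0 WAW r0
#1 head=1: sub.ALU i1 RAW r0
#2 head=2: or.ALU xor.ALU i2,i3 2-wide
#3 head=4: st.MEM i4 no-port MEM/MEM
#4 head=5: st.MEM i5 no-port MEM/MEM
#5 head=6: ld.MEM sub.ALU i6,i7 2-wide
#6 head=8: or.ALU i8 WAW r0
#7 head=9: or.ALU st.MEM i9,i10 2-wide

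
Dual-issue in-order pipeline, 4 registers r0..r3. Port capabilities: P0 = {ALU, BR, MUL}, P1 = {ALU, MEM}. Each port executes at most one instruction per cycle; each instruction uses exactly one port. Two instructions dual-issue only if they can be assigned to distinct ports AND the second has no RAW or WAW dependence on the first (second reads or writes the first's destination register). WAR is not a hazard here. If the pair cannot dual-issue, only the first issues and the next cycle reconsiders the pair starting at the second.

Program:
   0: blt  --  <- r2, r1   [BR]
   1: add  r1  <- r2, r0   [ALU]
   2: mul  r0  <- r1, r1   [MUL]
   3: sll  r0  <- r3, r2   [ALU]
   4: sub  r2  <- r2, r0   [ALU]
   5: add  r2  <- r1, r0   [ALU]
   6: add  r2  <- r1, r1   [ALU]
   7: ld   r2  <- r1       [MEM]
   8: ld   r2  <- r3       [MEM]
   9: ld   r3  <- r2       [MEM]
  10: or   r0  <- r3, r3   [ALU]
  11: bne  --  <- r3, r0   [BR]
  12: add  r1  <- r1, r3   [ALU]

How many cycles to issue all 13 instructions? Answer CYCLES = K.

CYCLES = 11

  cy0 -> i0/i1 (blt.BR add.ALU) pair
  cy1 -> i2 (mul.MUL) WAW r0
  cy2 -> i3 (sll.ALU) RAW r0
  cy3 -> i4 (sub.ALU) WAW r2
  cy4 -> i5 (add.ALU) WAW r2
  cy5 -> i6 (add.ALU) WAW r2
  cy6 -> i7 (ld.MEM) no-port MEM/MEM
  cy7 -> i8 (ld.MEM) no-port MEM/MEM
  cy8 -> i9 (ld.MEM) RAW r3
  cy9 -> i10 (or.ALU) RAW r0
  cy10 -> i11/i12 (bne.BR add.ALU) pair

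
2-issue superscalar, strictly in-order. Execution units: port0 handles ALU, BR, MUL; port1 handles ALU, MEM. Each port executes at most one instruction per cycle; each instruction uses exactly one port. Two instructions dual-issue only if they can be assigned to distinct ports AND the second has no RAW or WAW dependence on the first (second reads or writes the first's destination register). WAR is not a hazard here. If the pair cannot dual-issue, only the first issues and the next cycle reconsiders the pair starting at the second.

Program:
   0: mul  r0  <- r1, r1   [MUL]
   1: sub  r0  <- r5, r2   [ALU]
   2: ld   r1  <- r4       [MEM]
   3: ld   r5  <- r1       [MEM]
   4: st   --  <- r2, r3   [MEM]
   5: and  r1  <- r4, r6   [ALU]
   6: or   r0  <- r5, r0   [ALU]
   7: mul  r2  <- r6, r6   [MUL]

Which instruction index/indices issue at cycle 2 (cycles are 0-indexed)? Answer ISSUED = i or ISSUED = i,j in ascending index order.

t=0 i0:mul ; WAW r0
t=1 i1+i2:sub+ld ; pair
t=2 i3:ld ; no-port MEM/MEM
t=3 i4+i5:st+and ; pair
t=4 i6+i7:or+mul ; pair

ISSUED = 3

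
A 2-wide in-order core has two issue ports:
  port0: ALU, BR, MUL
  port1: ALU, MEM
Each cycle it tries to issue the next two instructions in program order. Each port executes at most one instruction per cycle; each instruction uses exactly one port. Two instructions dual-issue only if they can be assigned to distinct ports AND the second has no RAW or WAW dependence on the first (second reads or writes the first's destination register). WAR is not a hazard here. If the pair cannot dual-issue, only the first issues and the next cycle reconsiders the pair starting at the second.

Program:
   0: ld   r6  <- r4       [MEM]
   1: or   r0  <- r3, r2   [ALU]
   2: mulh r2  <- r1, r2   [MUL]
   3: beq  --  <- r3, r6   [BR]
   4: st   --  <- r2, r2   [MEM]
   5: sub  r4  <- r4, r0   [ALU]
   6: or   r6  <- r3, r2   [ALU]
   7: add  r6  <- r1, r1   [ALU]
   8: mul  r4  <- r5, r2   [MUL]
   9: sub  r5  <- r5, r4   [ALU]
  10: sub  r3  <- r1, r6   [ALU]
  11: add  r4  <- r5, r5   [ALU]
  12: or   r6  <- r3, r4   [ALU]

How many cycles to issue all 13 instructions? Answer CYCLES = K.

[0] i0/i1  ld+or  -- dual
[1] i2  mulh  -- no-port MUL/BR
[2] i3/i4  beq+st  -- dual
[3] i5/i6  sub+or  -- dual
[4] i7/i8  add+mul  -- dual
[5] i9/i10  sub+sub  -- dual
[6] i11  add  -- RAW r4
[7] i12  or  -- tail

CYCLES = 8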